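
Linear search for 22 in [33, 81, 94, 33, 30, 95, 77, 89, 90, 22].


i=0: 33!=22
i=1: 81!=22
i=2: 94!=22
i=3: 33!=22
i=4: 30!=22
i=5: 95!=22
i=6: 77!=22
i=7: 89!=22
i=8: 90!=22
i=9: 22==22 found!

Found at 9, 10 comps


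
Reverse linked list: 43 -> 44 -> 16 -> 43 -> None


Step 1: curr=43, set curr.next=prev(None) | reversed so far: 43
Step 2: curr=44, set curr.next=prev(43) | reversed so far: 44 -> 43
Step 3: curr=16, set curr.next=prev(44) | reversed so far: 16 -> 44 -> 43
Step 4: curr=43, set curr.next=prev(16) | reversed so far: 43 -> 16 -> 44 -> 43

43 -> 16 -> 44 -> 43 -> None


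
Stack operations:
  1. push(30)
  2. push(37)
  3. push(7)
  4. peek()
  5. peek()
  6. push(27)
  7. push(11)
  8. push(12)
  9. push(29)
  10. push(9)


push(30) -> [30]
push(37) -> [30, 37]
push(7) -> [30, 37, 7]
peek()->7
peek()->7
push(27) -> [30, 37, 7, 27]
push(11) -> [30, 37, 7, 27, 11]
push(12) -> [30, 37, 7, 27, 11, 12]
push(29) -> [30, 37, 7, 27, 11, 12, 29]
push(9) -> [30, 37, 7, 27, 11, 12, 29, 9]

Final stack: [30, 37, 7, 27, 11, 12, 29, 9]


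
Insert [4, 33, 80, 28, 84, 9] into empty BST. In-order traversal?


Insert 4: root
Insert 33: R from 4
Insert 80: R from 4 -> R from 33
Insert 28: R from 4 -> L from 33
Insert 84: R from 4 -> R from 33 -> R from 80
Insert 9: R from 4 -> L from 33 -> L from 28

In-order: [4, 9, 28, 33, 80, 84]


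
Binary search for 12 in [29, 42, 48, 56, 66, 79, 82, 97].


Step 1: lo=0, hi=7, mid=3, val=56
Step 2: lo=0, hi=2, mid=1, val=42
Step 3: lo=0, hi=0, mid=0, val=29

Not found


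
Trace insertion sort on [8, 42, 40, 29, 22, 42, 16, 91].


Initial: [8, 42, 40, 29, 22, 42, 16, 91]
Insert 42: [8, 42, 40, 29, 22, 42, 16, 91]
Insert 40: [8, 40, 42, 29, 22, 42, 16, 91]
Insert 29: [8, 29, 40, 42, 22, 42, 16, 91]
Insert 22: [8, 22, 29, 40, 42, 42, 16, 91]
Insert 42: [8, 22, 29, 40, 42, 42, 16, 91]
Insert 16: [8, 16, 22, 29, 40, 42, 42, 91]
Insert 91: [8, 16, 22, 29, 40, 42, 42, 91]

Sorted: [8, 16, 22, 29, 40, 42, 42, 91]


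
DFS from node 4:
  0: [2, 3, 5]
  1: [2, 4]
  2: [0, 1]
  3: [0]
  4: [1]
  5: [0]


Visit 4, push [1]
Visit 1, push [2]
Visit 2, push [0]
Visit 0, push [5, 3]
Visit 3, push []
Visit 5, push []

DFS order: [4, 1, 2, 0, 3, 5]


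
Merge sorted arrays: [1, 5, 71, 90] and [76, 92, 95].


Take 1 from A
Take 5 from A
Take 71 from A
Take 76 from B
Take 90 from A

Merged: [1, 5, 71, 76, 90, 92, 95]


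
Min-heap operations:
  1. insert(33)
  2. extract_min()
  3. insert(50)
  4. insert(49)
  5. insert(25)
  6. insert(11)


insert(33) -> [33]
extract_min()->33, []
insert(50) -> [50]
insert(49) -> [49, 50]
insert(25) -> [25, 50, 49]
insert(11) -> [11, 25, 49, 50]

Final heap: [11, 25, 49, 50]


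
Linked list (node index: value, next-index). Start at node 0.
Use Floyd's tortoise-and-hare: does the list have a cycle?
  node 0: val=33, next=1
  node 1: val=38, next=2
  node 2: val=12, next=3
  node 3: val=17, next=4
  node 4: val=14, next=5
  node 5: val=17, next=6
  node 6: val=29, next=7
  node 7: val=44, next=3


Floyd's tortoise (slow, +1) and hare (fast, +2):
  init: slow=0, fast=0
  step 1: slow=1, fast=2
  step 2: slow=2, fast=4
  step 3: slow=3, fast=6
  step 4: slow=4, fast=3
  step 5: slow=5, fast=5
  slow == fast at node 5: cycle detected

Cycle: yes


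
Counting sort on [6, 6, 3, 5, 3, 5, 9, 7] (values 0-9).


Input: [6, 6, 3, 5, 3, 5, 9, 7]
Counts: [0, 0, 0, 2, 0, 2, 2, 1, 0, 1]

Sorted: [3, 3, 5, 5, 6, 6, 7, 9]


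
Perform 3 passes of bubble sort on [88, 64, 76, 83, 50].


Initial: [88, 64, 76, 83, 50]
Pass 1: [64, 76, 83, 50, 88] (4 swaps)
Pass 2: [64, 76, 50, 83, 88] (1 swaps)
Pass 3: [64, 50, 76, 83, 88] (1 swaps)

After 3 passes: [64, 50, 76, 83, 88]


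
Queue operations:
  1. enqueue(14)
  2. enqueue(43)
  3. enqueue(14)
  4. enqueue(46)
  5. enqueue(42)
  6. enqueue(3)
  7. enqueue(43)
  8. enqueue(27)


enqueue(14) -> [14]
enqueue(43) -> [14, 43]
enqueue(14) -> [14, 43, 14]
enqueue(46) -> [14, 43, 14, 46]
enqueue(42) -> [14, 43, 14, 46, 42]
enqueue(3) -> [14, 43, 14, 46, 42, 3]
enqueue(43) -> [14, 43, 14, 46, 42, 3, 43]
enqueue(27) -> [14, 43, 14, 46, 42, 3, 43, 27]

Final queue: [14, 43, 14, 46, 42, 3, 43, 27]


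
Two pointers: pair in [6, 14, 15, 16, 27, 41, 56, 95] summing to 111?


lo=0(6)+hi=7(95)=101
lo=1(14)+hi=7(95)=109
lo=2(15)+hi=7(95)=110
lo=3(16)+hi=7(95)=111

Yes: 16+95=111


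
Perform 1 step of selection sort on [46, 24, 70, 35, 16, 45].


Initial: [46, 24, 70, 35, 16, 45]
Step 1: min=16 at 4
  Swap: [16, 24, 70, 35, 46, 45]

After 1 step: [16, 24, 70, 35, 46, 45]


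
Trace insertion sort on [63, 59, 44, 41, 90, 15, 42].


Initial: [63, 59, 44, 41, 90, 15, 42]
Insert 59: [59, 63, 44, 41, 90, 15, 42]
Insert 44: [44, 59, 63, 41, 90, 15, 42]
Insert 41: [41, 44, 59, 63, 90, 15, 42]
Insert 90: [41, 44, 59, 63, 90, 15, 42]
Insert 15: [15, 41, 44, 59, 63, 90, 42]
Insert 42: [15, 41, 42, 44, 59, 63, 90]

Sorted: [15, 41, 42, 44, 59, 63, 90]


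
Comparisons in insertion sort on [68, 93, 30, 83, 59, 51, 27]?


Algorithm: insertion sort
Input: [68, 93, 30, 83, 59, 51, 27]
Sorted: [27, 30, 51, 59, 68, 83, 93]

20


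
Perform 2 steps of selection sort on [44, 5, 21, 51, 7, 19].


Initial: [44, 5, 21, 51, 7, 19]
Step 1: min=5 at 1
  Swap: [5, 44, 21, 51, 7, 19]
Step 2: min=7 at 4
  Swap: [5, 7, 21, 51, 44, 19]

After 2 steps: [5, 7, 21, 51, 44, 19]


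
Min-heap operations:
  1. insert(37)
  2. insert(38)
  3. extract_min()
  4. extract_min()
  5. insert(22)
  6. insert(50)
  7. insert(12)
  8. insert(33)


insert(37) -> [37]
insert(38) -> [37, 38]
extract_min()->37, [38]
extract_min()->38, []
insert(22) -> [22]
insert(50) -> [22, 50]
insert(12) -> [12, 50, 22]
insert(33) -> [12, 33, 22, 50]

Final heap: [12, 33, 22, 50]


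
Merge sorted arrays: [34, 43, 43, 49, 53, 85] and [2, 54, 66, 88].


Take 2 from B
Take 34 from A
Take 43 from A
Take 43 from A
Take 49 from A
Take 53 from A
Take 54 from B
Take 66 from B
Take 85 from A

Merged: [2, 34, 43, 43, 49, 53, 54, 66, 85, 88]


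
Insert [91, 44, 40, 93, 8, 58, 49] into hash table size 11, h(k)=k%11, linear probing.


Insert 91: h=3 -> slot 3
Insert 44: h=0 -> slot 0
Insert 40: h=7 -> slot 7
Insert 93: h=5 -> slot 5
Insert 8: h=8 -> slot 8
Insert 58: h=3, 1 probes -> slot 4
Insert 49: h=5, 1 probes -> slot 6

Table: [44, None, None, 91, 58, 93, 49, 40, 8, None, None]


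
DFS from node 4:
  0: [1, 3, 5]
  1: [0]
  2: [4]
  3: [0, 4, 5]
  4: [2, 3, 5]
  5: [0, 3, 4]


Visit 4, push [5, 3, 2]
Visit 2, push []
Visit 3, push [5, 0]
Visit 0, push [5, 1]
Visit 1, push []
Visit 5, push []

DFS order: [4, 2, 3, 0, 1, 5]


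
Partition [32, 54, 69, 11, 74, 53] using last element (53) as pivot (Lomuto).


Pivot: 53
  32 <= 53: advance i (no swap)
  11 <= 53: swap -> [32, 11, 69, 54, 74, 53]
Place pivot at 2: [32, 11, 53, 54, 74, 69]

Partitioned: [32, 11, 53, 54, 74, 69]


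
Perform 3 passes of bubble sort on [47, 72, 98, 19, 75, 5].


Initial: [47, 72, 98, 19, 75, 5]
Pass 1: [47, 72, 19, 75, 5, 98] (3 swaps)
Pass 2: [47, 19, 72, 5, 75, 98] (2 swaps)
Pass 3: [19, 47, 5, 72, 75, 98] (2 swaps)

After 3 passes: [19, 47, 5, 72, 75, 98]


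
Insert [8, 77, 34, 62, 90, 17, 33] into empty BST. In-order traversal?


Insert 8: root
Insert 77: R from 8
Insert 34: R from 8 -> L from 77
Insert 62: R from 8 -> L from 77 -> R from 34
Insert 90: R from 8 -> R from 77
Insert 17: R from 8 -> L from 77 -> L from 34
Insert 33: R from 8 -> L from 77 -> L from 34 -> R from 17

In-order: [8, 17, 33, 34, 62, 77, 90]


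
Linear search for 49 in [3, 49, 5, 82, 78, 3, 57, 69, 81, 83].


i=0: 3!=49
i=1: 49==49 found!

Found at 1, 2 comps


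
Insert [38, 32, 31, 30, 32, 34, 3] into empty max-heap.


Insert 38: [38]
Insert 32: [38, 32]
Insert 31: [38, 32, 31]
Insert 30: [38, 32, 31, 30]
Insert 32: [38, 32, 31, 30, 32]
Insert 34: [38, 32, 34, 30, 32, 31]
Insert 3: [38, 32, 34, 30, 32, 31, 3]

Final heap: [38, 32, 34, 30, 32, 31, 3]


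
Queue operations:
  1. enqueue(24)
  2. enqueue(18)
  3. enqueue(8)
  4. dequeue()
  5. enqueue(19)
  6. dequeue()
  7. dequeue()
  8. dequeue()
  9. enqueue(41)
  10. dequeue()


enqueue(24) -> [24]
enqueue(18) -> [24, 18]
enqueue(8) -> [24, 18, 8]
dequeue()->24, [18, 8]
enqueue(19) -> [18, 8, 19]
dequeue()->18, [8, 19]
dequeue()->8, [19]
dequeue()->19, []
enqueue(41) -> [41]
dequeue()->41, []

Final queue: []


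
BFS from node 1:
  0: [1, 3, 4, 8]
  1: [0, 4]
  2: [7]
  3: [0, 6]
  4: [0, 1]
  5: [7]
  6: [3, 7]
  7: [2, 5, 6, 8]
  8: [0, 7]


Visit 1, enqueue [0, 4]
Visit 0, enqueue [3, 8]
Visit 4, enqueue []
Visit 3, enqueue [6]
Visit 8, enqueue [7]
Visit 6, enqueue []
Visit 7, enqueue [2, 5]
Visit 2, enqueue []
Visit 5, enqueue []

BFS order: [1, 0, 4, 3, 8, 6, 7, 2, 5]


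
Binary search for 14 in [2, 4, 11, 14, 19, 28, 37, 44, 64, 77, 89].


Step 1: lo=0, hi=10, mid=5, val=28
Step 2: lo=0, hi=4, mid=2, val=11
Step 3: lo=3, hi=4, mid=3, val=14

Found at index 3


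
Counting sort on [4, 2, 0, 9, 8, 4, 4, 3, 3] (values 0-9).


Input: [4, 2, 0, 9, 8, 4, 4, 3, 3]
Counts: [1, 0, 1, 2, 3, 0, 0, 0, 1, 1]

Sorted: [0, 2, 3, 3, 4, 4, 4, 8, 9]


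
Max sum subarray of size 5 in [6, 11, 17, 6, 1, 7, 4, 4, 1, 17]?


[0:5]: 41
[1:6]: 42
[2:7]: 35
[3:8]: 22
[4:9]: 17
[5:10]: 33

Max: 42 at [1:6]


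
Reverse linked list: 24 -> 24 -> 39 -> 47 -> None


Step 1: curr=24, set curr.next=prev(None) | reversed so far: 24
Step 2: curr=24, set curr.next=prev(24) | reversed so far: 24 -> 24
Step 3: curr=39, set curr.next=prev(24) | reversed so far: 39 -> 24 -> 24
Step 4: curr=47, set curr.next=prev(39) | reversed so far: 47 -> 39 -> 24 -> 24

47 -> 39 -> 24 -> 24 -> None


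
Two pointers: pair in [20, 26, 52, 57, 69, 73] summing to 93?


lo=0(20)+hi=5(73)=93

Yes: 20+73=93


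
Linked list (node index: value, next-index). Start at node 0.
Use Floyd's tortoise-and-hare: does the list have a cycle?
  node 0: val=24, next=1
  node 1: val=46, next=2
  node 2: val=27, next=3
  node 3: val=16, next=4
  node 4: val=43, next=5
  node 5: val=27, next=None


Floyd's tortoise (slow, +1) and hare (fast, +2):
  init: slow=0, fast=0
  step 1: slow=1, fast=2
  step 2: slow=2, fast=4
  step 3: fast 4->5->None, no cycle

Cycle: no


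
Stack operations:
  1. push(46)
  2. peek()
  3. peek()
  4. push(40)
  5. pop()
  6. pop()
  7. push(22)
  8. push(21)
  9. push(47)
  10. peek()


push(46) -> [46]
peek()->46
peek()->46
push(40) -> [46, 40]
pop()->40, [46]
pop()->46, []
push(22) -> [22]
push(21) -> [22, 21]
push(47) -> [22, 21, 47]
peek()->47

Final stack: [22, 21, 47]


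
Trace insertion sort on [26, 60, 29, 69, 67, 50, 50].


Initial: [26, 60, 29, 69, 67, 50, 50]
Insert 60: [26, 60, 29, 69, 67, 50, 50]
Insert 29: [26, 29, 60, 69, 67, 50, 50]
Insert 69: [26, 29, 60, 69, 67, 50, 50]
Insert 67: [26, 29, 60, 67, 69, 50, 50]
Insert 50: [26, 29, 50, 60, 67, 69, 50]
Insert 50: [26, 29, 50, 50, 60, 67, 69]

Sorted: [26, 29, 50, 50, 60, 67, 69]


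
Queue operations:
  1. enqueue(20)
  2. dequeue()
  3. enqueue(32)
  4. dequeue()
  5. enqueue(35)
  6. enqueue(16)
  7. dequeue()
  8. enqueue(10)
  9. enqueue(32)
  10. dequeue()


enqueue(20) -> [20]
dequeue()->20, []
enqueue(32) -> [32]
dequeue()->32, []
enqueue(35) -> [35]
enqueue(16) -> [35, 16]
dequeue()->35, [16]
enqueue(10) -> [16, 10]
enqueue(32) -> [16, 10, 32]
dequeue()->16, [10, 32]

Final queue: [10, 32]


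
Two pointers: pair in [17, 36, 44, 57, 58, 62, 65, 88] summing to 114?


lo=0(17)+hi=7(88)=105
lo=1(36)+hi=7(88)=124
lo=1(36)+hi=6(65)=101
lo=2(44)+hi=6(65)=109
lo=3(57)+hi=6(65)=122
lo=3(57)+hi=5(62)=119
lo=3(57)+hi=4(58)=115

No pair found


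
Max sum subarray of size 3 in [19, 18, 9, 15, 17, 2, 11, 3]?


[0:3]: 46
[1:4]: 42
[2:5]: 41
[3:6]: 34
[4:7]: 30
[5:8]: 16

Max: 46 at [0:3]


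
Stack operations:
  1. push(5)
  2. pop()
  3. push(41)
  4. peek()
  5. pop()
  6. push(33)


push(5) -> [5]
pop()->5, []
push(41) -> [41]
peek()->41
pop()->41, []
push(33) -> [33]

Final stack: [33]


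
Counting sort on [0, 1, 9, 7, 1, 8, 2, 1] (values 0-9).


Input: [0, 1, 9, 7, 1, 8, 2, 1]
Counts: [1, 3, 1, 0, 0, 0, 0, 1, 1, 1]

Sorted: [0, 1, 1, 1, 2, 7, 8, 9]


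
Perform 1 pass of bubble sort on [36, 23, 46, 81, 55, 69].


Initial: [36, 23, 46, 81, 55, 69]
Pass 1: [23, 36, 46, 55, 69, 81] (3 swaps)

After 1 pass: [23, 36, 46, 55, 69, 81]


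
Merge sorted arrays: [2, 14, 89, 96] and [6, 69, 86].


Take 2 from A
Take 6 from B
Take 14 from A
Take 69 from B
Take 86 from B

Merged: [2, 6, 14, 69, 86, 89, 96]


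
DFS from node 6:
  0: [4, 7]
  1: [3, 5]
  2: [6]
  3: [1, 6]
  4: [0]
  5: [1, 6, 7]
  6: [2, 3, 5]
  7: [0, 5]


Visit 6, push [5, 3, 2]
Visit 2, push []
Visit 3, push [1]
Visit 1, push [5]
Visit 5, push [7]
Visit 7, push [0]
Visit 0, push [4]
Visit 4, push []

DFS order: [6, 2, 3, 1, 5, 7, 0, 4]


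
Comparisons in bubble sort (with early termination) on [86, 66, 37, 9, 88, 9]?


Algorithm: bubble sort (with early termination)
Input: [86, 66, 37, 9, 88, 9]
Sorted: [9, 9, 37, 66, 86, 88]

15


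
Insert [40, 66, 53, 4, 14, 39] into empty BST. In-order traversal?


Insert 40: root
Insert 66: R from 40
Insert 53: R from 40 -> L from 66
Insert 4: L from 40
Insert 14: L from 40 -> R from 4
Insert 39: L from 40 -> R from 4 -> R from 14

In-order: [4, 14, 39, 40, 53, 66]


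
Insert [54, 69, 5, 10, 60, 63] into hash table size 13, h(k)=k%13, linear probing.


Insert 54: h=2 -> slot 2
Insert 69: h=4 -> slot 4
Insert 5: h=5 -> slot 5
Insert 10: h=10 -> slot 10
Insert 60: h=8 -> slot 8
Insert 63: h=11 -> slot 11

Table: [None, None, 54, None, 69, 5, None, None, 60, None, 10, 63, None]


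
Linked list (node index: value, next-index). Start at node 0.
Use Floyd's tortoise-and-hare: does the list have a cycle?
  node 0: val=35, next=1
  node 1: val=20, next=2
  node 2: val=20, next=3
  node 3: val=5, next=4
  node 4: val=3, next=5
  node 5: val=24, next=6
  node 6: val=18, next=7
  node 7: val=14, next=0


Floyd's tortoise (slow, +1) and hare (fast, +2):
  init: slow=0, fast=0
  step 1: slow=1, fast=2
  step 2: slow=2, fast=4
  step 3: slow=3, fast=6
  step 4: slow=4, fast=0
  step 5: slow=5, fast=2
  step 6: slow=6, fast=4
  step 7: slow=7, fast=6
  step 8: slow=0, fast=0
  slow == fast at node 0: cycle detected

Cycle: yes


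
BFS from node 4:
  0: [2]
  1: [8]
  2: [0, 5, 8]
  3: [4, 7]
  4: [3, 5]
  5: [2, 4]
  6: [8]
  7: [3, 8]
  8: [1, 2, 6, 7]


Visit 4, enqueue [3, 5]
Visit 3, enqueue [7]
Visit 5, enqueue [2]
Visit 7, enqueue [8]
Visit 2, enqueue [0]
Visit 8, enqueue [1, 6]
Visit 0, enqueue []
Visit 1, enqueue []
Visit 6, enqueue []

BFS order: [4, 3, 5, 7, 2, 8, 0, 1, 6]


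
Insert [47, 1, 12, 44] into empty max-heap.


Insert 47: [47]
Insert 1: [47, 1]
Insert 12: [47, 1, 12]
Insert 44: [47, 44, 12, 1]

Final heap: [47, 44, 12, 1]


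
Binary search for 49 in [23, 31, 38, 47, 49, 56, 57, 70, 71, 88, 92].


Step 1: lo=0, hi=10, mid=5, val=56
Step 2: lo=0, hi=4, mid=2, val=38
Step 3: lo=3, hi=4, mid=3, val=47
Step 4: lo=4, hi=4, mid=4, val=49

Found at index 4


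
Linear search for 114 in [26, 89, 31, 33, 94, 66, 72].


i=0: 26!=114
i=1: 89!=114
i=2: 31!=114
i=3: 33!=114
i=4: 94!=114
i=5: 66!=114
i=6: 72!=114

Not found, 7 comps


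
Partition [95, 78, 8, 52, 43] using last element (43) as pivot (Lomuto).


Pivot: 43
  8 <= 43: swap -> [8, 78, 95, 52, 43]
Place pivot at 1: [8, 43, 95, 52, 78]

Partitioned: [8, 43, 95, 52, 78]


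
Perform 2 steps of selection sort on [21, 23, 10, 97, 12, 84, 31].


Initial: [21, 23, 10, 97, 12, 84, 31]
Step 1: min=10 at 2
  Swap: [10, 23, 21, 97, 12, 84, 31]
Step 2: min=12 at 4
  Swap: [10, 12, 21, 97, 23, 84, 31]

After 2 steps: [10, 12, 21, 97, 23, 84, 31]


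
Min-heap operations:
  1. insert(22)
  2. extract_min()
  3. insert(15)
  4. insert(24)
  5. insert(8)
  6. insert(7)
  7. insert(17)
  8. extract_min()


insert(22) -> [22]
extract_min()->22, []
insert(15) -> [15]
insert(24) -> [15, 24]
insert(8) -> [8, 24, 15]
insert(7) -> [7, 8, 15, 24]
insert(17) -> [7, 8, 15, 24, 17]
extract_min()->7, [8, 17, 15, 24]

Final heap: [8, 17, 15, 24]


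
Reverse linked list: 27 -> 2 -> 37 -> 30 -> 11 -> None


Step 1: curr=27, set curr.next=prev(None) | reversed so far: 27
Step 2: curr=2, set curr.next=prev(27) | reversed so far: 2 -> 27
Step 3: curr=37, set curr.next=prev(2) | reversed so far: 37 -> 2 -> 27
Step 4: curr=30, set curr.next=prev(37) | reversed so far: 30 -> 37 -> 2 -> 27
Step 5: curr=11, set curr.next=prev(30) | reversed so far: 11 -> 30 -> 37 -> 2 -> 27

11 -> 30 -> 37 -> 2 -> 27 -> None


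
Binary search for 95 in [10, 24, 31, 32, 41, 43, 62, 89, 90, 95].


Step 1: lo=0, hi=9, mid=4, val=41
Step 2: lo=5, hi=9, mid=7, val=89
Step 3: lo=8, hi=9, mid=8, val=90
Step 4: lo=9, hi=9, mid=9, val=95

Found at index 9


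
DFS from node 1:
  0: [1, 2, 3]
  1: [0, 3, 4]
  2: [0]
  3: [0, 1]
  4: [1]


Visit 1, push [4, 3, 0]
Visit 0, push [3, 2]
Visit 2, push []
Visit 3, push []
Visit 4, push []

DFS order: [1, 0, 2, 3, 4]


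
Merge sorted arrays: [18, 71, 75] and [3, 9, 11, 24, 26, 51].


Take 3 from B
Take 9 from B
Take 11 from B
Take 18 from A
Take 24 from B
Take 26 from B
Take 51 from B

Merged: [3, 9, 11, 18, 24, 26, 51, 71, 75]


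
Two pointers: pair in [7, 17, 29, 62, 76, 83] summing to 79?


lo=0(7)+hi=5(83)=90
lo=0(7)+hi=4(76)=83
lo=0(7)+hi=3(62)=69
lo=1(17)+hi=3(62)=79

Yes: 17+62=79


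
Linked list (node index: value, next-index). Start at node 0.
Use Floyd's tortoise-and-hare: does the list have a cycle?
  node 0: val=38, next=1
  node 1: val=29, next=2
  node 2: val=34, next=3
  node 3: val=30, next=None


Floyd's tortoise (slow, +1) and hare (fast, +2):
  init: slow=0, fast=0
  step 1: slow=1, fast=2
  step 2: fast 2->3->None, no cycle

Cycle: no


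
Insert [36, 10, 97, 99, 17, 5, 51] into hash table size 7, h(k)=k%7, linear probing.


Insert 36: h=1 -> slot 1
Insert 10: h=3 -> slot 3
Insert 97: h=6 -> slot 6
Insert 99: h=1, 1 probes -> slot 2
Insert 17: h=3, 1 probes -> slot 4
Insert 5: h=5 -> slot 5
Insert 51: h=2, 5 probes -> slot 0

Table: [51, 36, 99, 10, 17, 5, 97]


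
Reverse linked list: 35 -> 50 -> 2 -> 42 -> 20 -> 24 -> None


Step 1: curr=35, set curr.next=prev(None) | reversed so far: 35
Step 2: curr=50, set curr.next=prev(35) | reversed so far: 50 -> 35
Step 3: curr=2, set curr.next=prev(50) | reversed so far: 2 -> 50 -> 35
Step 4: curr=42, set curr.next=prev(2) | reversed so far: 42 -> 2 -> 50 -> 35
Step 5: curr=20, set curr.next=prev(42) | reversed so far: 20 -> 42 -> 2 -> 50 -> 35
Step 6: curr=24, set curr.next=prev(20) | reversed so far: 24 -> 20 -> 42 -> 2 -> 50 -> 35

24 -> 20 -> 42 -> 2 -> 50 -> 35 -> None


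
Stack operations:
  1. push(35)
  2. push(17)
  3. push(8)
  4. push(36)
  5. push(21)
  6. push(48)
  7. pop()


push(35) -> [35]
push(17) -> [35, 17]
push(8) -> [35, 17, 8]
push(36) -> [35, 17, 8, 36]
push(21) -> [35, 17, 8, 36, 21]
push(48) -> [35, 17, 8, 36, 21, 48]
pop()->48, [35, 17, 8, 36, 21]

Final stack: [35, 17, 8, 36, 21]


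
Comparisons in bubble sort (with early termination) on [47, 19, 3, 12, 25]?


Algorithm: bubble sort (with early termination)
Input: [47, 19, 3, 12, 25]
Sorted: [3, 12, 19, 25, 47]

9


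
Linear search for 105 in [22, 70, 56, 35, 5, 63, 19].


i=0: 22!=105
i=1: 70!=105
i=2: 56!=105
i=3: 35!=105
i=4: 5!=105
i=5: 63!=105
i=6: 19!=105

Not found, 7 comps


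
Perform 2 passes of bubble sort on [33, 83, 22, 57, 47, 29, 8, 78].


Initial: [33, 83, 22, 57, 47, 29, 8, 78]
Pass 1: [33, 22, 57, 47, 29, 8, 78, 83] (6 swaps)
Pass 2: [22, 33, 47, 29, 8, 57, 78, 83] (4 swaps)

After 2 passes: [22, 33, 47, 29, 8, 57, 78, 83]


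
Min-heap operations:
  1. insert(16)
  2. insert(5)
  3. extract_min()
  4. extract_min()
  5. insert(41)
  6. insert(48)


insert(16) -> [16]
insert(5) -> [5, 16]
extract_min()->5, [16]
extract_min()->16, []
insert(41) -> [41]
insert(48) -> [41, 48]

Final heap: [41, 48]


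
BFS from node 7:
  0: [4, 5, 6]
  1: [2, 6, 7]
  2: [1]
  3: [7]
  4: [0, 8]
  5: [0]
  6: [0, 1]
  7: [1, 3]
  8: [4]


Visit 7, enqueue [1, 3]
Visit 1, enqueue [2, 6]
Visit 3, enqueue []
Visit 2, enqueue []
Visit 6, enqueue [0]
Visit 0, enqueue [4, 5]
Visit 4, enqueue [8]
Visit 5, enqueue []
Visit 8, enqueue []

BFS order: [7, 1, 3, 2, 6, 0, 4, 5, 8]


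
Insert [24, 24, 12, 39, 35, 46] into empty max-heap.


Insert 24: [24]
Insert 24: [24, 24]
Insert 12: [24, 24, 12]
Insert 39: [39, 24, 12, 24]
Insert 35: [39, 35, 12, 24, 24]
Insert 46: [46, 35, 39, 24, 24, 12]

Final heap: [46, 35, 39, 24, 24, 12]


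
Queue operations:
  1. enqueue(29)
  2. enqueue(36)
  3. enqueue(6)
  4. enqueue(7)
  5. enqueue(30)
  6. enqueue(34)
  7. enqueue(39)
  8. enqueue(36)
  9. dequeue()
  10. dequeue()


enqueue(29) -> [29]
enqueue(36) -> [29, 36]
enqueue(6) -> [29, 36, 6]
enqueue(7) -> [29, 36, 6, 7]
enqueue(30) -> [29, 36, 6, 7, 30]
enqueue(34) -> [29, 36, 6, 7, 30, 34]
enqueue(39) -> [29, 36, 6, 7, 30, 34, 39]
enqueue(36) -> [29, 36, 6, 7, 30, 34, 39, 36]
dequeue()->29, [36, 6, 7, 30, 34, 39, 36]
dequeue()->36, [6, 7, 30, 34, 39, 36]

Final queue: [6, 7, 30, 34, 39, 36]


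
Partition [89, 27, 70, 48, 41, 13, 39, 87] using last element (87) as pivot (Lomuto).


Pivot: 87
  27 <= 87: swap -> [27, 89, 70, 48, 41, 13, 39, 87]
  70 <= 87: swap -> [27, 70, 89, 48, 41, 13, 39, 87]
  48 <= 87: swap -> [27, 70, 48, 89, 41, 13, 39, 87]
  41 <= 87: swap -> [27, 70, 48, 41, 89, 13, 39, 87]
  13 <= 87: swap -> [27, 70, 48, 41, 13, 89, 39, 87]
  39 <= 87: swap -> [27, 70, 48, 41, 13, 39, 89, 87]
Place pivot at 6: [27, 70, 48, 41, 13, 39, 87, 89]

Partitioned: [27, 70, 48, 41, 13, 39, 87, 89]


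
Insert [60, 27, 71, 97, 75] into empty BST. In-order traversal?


Insert 60: root
Insert 27: L from 60
Insert 71: R from 60
Insert 97: R from 60 -> R from 71
Insert 75: R from 60 -> R from 71 -> L from 97

In-order: [27, 60, 71, 75, 97]


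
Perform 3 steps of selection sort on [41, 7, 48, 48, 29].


Initial: [41, 7, 48, 48, 29]
Step 1: min=7 at 1
  Swap: [7, 41, 48, 48, 29]
Step 2: min=29 at 4
  Swap: [7, 29, 48, 48, 41]
Step 3: min=41 at 4
  Swap: [7, 29, 41, 48, 48]

After 3 steps: [7, 29, 41, 48, 48]


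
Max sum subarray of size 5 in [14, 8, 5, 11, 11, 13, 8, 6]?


[0:5]: 49
[1:6]: 48
[2:7]: 48
[3:8]: 49

Max: 49 at [0:5]


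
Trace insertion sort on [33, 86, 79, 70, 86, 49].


Initial: [33, 86, 79, 70, 86, 49]
Insert 86: [33, 86, 79, 70, 86, 49]
Insert 79: [33, 79, 86, 70, 86, 49]
Insert 70: [33, 70, 79, 86, 86, 49]
Insert 86: [33, 70, 79, 86, 86, 49]
Insert 49: [33, 49, 70, 79, 86, 86]

Sorted: [33, 49, 70, 79, 86, 86]


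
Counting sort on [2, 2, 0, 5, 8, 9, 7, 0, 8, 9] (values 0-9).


Input: [2, 2, 0, 5, 8, 9, 7, 0, 8, 9]
Counts: [2, 0, 2, 0, 0, 1, 0, 1, 2, 2]

Sorted: [0, 0, 2, 2, 5, 7, 8, 8, 9, 9]


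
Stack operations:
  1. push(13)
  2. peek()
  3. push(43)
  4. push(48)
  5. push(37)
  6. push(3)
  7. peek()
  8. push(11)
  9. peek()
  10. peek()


push(13) -> [13]
peek()->13
push(43) -> [13, 43]
push(48) -> [13, 43, 48]
push(37) -> [13, 43, 48, 37]
push(3) -> [13, 43, 48, 37, 3]
peek()->3
push(11) -> [13, 43, 48, 37, 3, 11]
peek()->11
peek()->11

Final stack: [13, 43, 48, 37, 3, 11]


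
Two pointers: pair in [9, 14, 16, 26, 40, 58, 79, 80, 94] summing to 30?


lo=0(9)+hi=8(94)=103
lo=0(9)+hi=7(80)=89
lo=0(9)+hi=6(79)=88
lo=0(9)+hi=5(58)=67
lo=0(9)+hi=4(40)=49
lo=0(9)+hi=3(26)=35
lo=0(9)+hi=2(16)=25
lo=1(14)+hi=2(16)=30

Yes: 14+16=30


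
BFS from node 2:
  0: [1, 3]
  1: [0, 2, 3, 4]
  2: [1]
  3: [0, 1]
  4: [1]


Visit 2, enqueue [1]
Visit 1, enqueue [0, 3, 4]
Visit 0, enqueue []
Visit 3, enqueue []
Visit 4, enqueue []

BFS order: [2, 1, 0, 3, 4]


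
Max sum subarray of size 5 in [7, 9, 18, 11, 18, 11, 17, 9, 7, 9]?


[0:5]: 63
[1:6]: 67
[2:7]: 75
[3:8]: 66
[4:9]: 62
[5:10]: 53

Max: 75 at [2:7]


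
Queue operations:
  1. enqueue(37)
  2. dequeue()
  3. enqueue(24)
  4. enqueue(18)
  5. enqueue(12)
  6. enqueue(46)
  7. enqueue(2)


enqueue(37) -> [37]
dequeue()->37, []
enqueue(24) -> [24]
enqueue(18) -> [24, 18]
enqueue(12) -> [24, 18, 12]
enqueue(46) -> [24, 18, 12, 46]
enqueue(2) -> [24, 18, 12, 46, 2]

Final queue: [24, 18, 12, 46, 2]


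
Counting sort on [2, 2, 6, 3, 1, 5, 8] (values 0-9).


Input: [2, 2, 6, 3, 1, 5, 8]
Counts: [0, 1, 2, 1, 0, 1, 1, 0, 1, 0]

Sorted: [1, 2, 2, 3, 5, 6, 8]


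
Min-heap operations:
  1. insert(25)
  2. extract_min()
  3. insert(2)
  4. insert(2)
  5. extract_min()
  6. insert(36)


insert(25) -> [25]
extract_min()->25, []
insert(2) -> [2]
insert(2) -> [2, 2]
extract_min()->2, [2]
insert(36) -> [2, 36]

Final heap: [2, 36]


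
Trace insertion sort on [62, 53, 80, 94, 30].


Initial: [62, 53, 80, 94, 30]
Insert 53: [53, 62, 80, 94, 30]
Insert 80: [53, 62, 80, 94, 30]
Insert 94: [53, 62, 80, 94, 30]
Insert 30: [30, 53, 62, 80, 94]

Sorted: [30, 53, 62, 80, 94]


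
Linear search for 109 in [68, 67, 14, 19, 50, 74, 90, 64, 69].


i=0: 68!=109
i=1: 67!=109
i=2: 14!=109
i=3: 19!=109
i=4: 50!=109
i=5: 74!=109
i=6: 90!=109
i=7: 64!=109
i=8: 69!=109

Not found, 9 comps


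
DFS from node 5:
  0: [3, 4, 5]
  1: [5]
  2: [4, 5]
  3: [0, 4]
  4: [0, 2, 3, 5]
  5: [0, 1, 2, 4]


Visit 5, push [4, 2, 1, 0]
Visit 0, push [4, 3]
Visit 3, push [4]
Visit 4, push [2]
Visit 2, push []
Visit 1, push []

DFS order: [5, 0, 3, 4, 2, 1]


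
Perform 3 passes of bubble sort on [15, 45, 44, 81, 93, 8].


Initial: [15, 45, 44, 81, 93, 8]
Pass 1: [15, 44, 45, 81, 8, 93] (2 swaps)
Pass 2: [15, 44, 45, 8, 81, 93] (1 swaps)
Pass 3: [15, 44, 8, 45, 81, 93] (1 swaps)

After 3 passes: [15, 44, 8, 45, 81, 93]


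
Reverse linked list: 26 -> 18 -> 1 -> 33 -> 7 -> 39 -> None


Step 1: curr=26, set curr.next=prev(None) | reversed so far: 26
Step 2: curr=18, set curr.next=prev(26) | reversed so far: 18 -> 26
Step 3: curr=1, set curr.next=prev(18) | reversed so far: 1 -> 18 -> 26
Step 4: curr=33, set curr.next=prev(1) | reversed so far: 33 -> 1 -> 18 -> 26
Step 5: curr=7, set curr.next=prev(33) | reversed so far: 7 -> 33 -> 1 -> 18 -> 26
Step 6: curr=39, set curr.next=prev(7) | reversed so far: 39 -> 7 -> 33 -> 1 -> 18 -> 26

39 -> 7 -> 33 -> 1 -> 18 -> 26 -> None


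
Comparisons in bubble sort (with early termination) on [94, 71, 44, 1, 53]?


Algorithm: bubble sort (with early termination)
Input: [94, 71, 44, 1, 53]
Sorted: [1, 44, 53, 71, 94]

10


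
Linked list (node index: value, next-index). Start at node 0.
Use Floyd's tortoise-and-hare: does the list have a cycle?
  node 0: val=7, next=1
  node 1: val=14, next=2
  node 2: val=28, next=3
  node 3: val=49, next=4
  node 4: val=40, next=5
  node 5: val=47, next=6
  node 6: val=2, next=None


Floyd's tortoise (slow, +1) and hare (fast, +2):
  init: slow=0, fast=0
  step 1: slow=1, fast=2
  step 2: slow=2, fast=4
  step 3: slow=3, fast=6
  step 4: fast -> None, no cycle

Cycle: no


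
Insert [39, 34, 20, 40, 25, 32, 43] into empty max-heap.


Insert 39: [39]
Insert 34: [39, 34]
Insert 20: [39, 34, 20]
Insert 40: [40, 39, 20, 34]
Insert 25: [40, 39, 20, 34, 25]
Insert 32: [40, 39, 32, 34, 25, 20]
Insert 43: [43, 39, 40, 34, 25, 20, 32]

Final heap: [43, 39, 40, 34, 25, 20, 32]


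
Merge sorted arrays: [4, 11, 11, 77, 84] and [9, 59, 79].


Take 4 from A
Take 9 from B
Take 11 from A
Take 11 from A
Take 59 from B
Take 77 from A
Take 79 from B

Merged: [4, 9, 11, 11, 59, 77, 79, 84]


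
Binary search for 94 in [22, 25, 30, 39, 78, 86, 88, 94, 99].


Step 1: lo=0, hi=8, mid=4, val=78
Step 2: lo=5, hi=8, mid=6, val=88
Step 3: lo=7, hi=8, mid=7, val=94

Found at index 7


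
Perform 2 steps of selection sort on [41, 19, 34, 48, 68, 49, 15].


Initial: [41, 19, 34, 48, 68, 49, 15]
Step 1: min=15 at 6
  Swap: [15, 19, 34, 48, 68, 49, 41]
Step 2: min=19 at 1
  Swap: [15, 19, 34, 48, 68, 49, 41]

After 2 steps: [15, 19, 34, 48, 68, 49, 41]


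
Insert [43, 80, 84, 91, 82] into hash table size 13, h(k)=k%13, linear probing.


Insert 43: h=4 -> slot 4
Insert 80: h=2 -> slot 2
Insert 84: h=6 -> slot 6
Insert 91: h=0 -> slot 0
Insert 82: h=4, 1 probes -> slot 5

Table: [91, None, 80, None, 43, 82, 84, None, None, None, None, None, None]


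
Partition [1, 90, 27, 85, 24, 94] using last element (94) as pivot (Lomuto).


Pivot: 94
  1 <= 94: advance i (no swap)
  90 <= 94: advance i (no swap)
  27 <= 94: advance i (no swap)
  85 <= 94: advance i (no swap)
  24 <= 94: advance i (no swap)
Place pivot at 5: [1, 90, 27, 85, 24, 94]

Partitioned: [1, 90, 27, 85, 24, 94]


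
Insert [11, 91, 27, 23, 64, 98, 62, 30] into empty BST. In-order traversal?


Insert 11: root
Insert 91: R from 11
Insert 27: R from 11 -> L from 91
Insert 23: R from 11 -> L from 91 -> L from 27
Insert 64: R from 11 -> L from 91 -> R from 27
Insert 98: R from 11 -> R from 91
Insert 62: R from 11 -> L from 91 -> R from 27 -> L from 64
Insert 30: R from 11 -> L from 91 -> R from 27 -> L from 64 -> L from 62

In-order: [11, 23, 27, 30, 62, 64, 91, 98]


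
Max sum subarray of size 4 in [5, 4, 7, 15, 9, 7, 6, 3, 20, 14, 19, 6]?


[0:4]: 31
[1:5]: 35
[2:6]: 38
[3:7]: 37
[4:8]: 25
[5:9]: 36
[6:10]: 43
[7:11]: 56
[8:12]: 59

Max: 59 at [8:12]


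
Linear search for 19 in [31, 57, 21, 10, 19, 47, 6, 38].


i=0: 31!=19
i=1: 57!=19
i=2: 21!=19
i=3: 10!=19
i=4: 19==19 found!

Found at 4, 5 comps


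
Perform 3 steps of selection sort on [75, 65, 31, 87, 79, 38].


Initial: [75, 65, 31, 87, 79, 38]
Step 1: min=31 at 2
  Swap: [31, 65, 75, 87, 79, 38]
Step 2: min=38 at 5
  Swap: [31, 38, 75, 87, 79, 65]
Step 3: min=65 at 5
  Swap: [31, 38, 65, 87, 79, 75]

After 3 steps: [31, 38, 65, 87, 79, 75]


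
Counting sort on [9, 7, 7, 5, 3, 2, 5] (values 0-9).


Input: [9, 7, 7, 5, 3, 2, 5]
Counts: [0, 0, 1, 1, 0, 2, 0, 2, 0, 1]

Sorted: [2, 3, 5, 5, 7, 7, 9]


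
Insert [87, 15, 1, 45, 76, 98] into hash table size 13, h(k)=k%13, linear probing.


Insert 87: h=9 -> slot 9
Insert 15: h=2 -> slot 2
Insert 1: h=1 -> slot 1
Insert 45: h=6 -> slot 6
Insert 76: h=11 -> slot 11
Insert 98: h=7 -> slot 7

Table: [None, 1, 15, None, None, None, 45, 98, None, 87, None, 76, None]


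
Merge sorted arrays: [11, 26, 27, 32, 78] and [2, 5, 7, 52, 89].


Take 2 from B
Take 5 from B
Take 7 from B
Take 11 from A
Take 26 from A
Take 27 from A
Take 32 from A
Take 52 from B
Take 78 from A

Merged: [2, 5, 7, 11, 26, 27, 32, 52, 78, 89]


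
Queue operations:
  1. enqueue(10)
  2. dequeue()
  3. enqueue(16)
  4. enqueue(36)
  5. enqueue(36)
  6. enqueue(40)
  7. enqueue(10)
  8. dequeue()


enqueue(10) -> [10]
dequeue()->10, []
enqueue(16) -> [16]
enqueue(36) -> [16, 36]
enqueue(36) -> [16, 36, 36]
enqueue(40) -> [16, 36, 36, 40]
enqueue(10) -> [16, 36, 36, 40, 10]
dequeue()->16, [36, 36, 40, 10]

Final queue: [36, 36, 40, 10]


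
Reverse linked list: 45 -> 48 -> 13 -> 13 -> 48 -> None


Step 1: curr=45, set curr.next=prev(None) | reversed so far: 45
Step 2: curr=48, set curr.next=prev(45) | reversed so far: 48 -> 45
Step 3: curr=13, set curr.next=prev(48) | reversed so far: 13 -> 48 -> 45
Step 4: curr=13, set curr.next=prev(13) | reversed so far: 13 -> 13 -> 48 -> 45
Step 5: curr=48, set curr.next=prev(13) | reversed so far: 48 -> 13 -> 13 -> 48 -> 45

48 -> 13 -> 13 -> 48 -> 45 -> None


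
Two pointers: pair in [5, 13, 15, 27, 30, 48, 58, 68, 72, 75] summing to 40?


lo=0(5)+hi=9(75)=80
lo=0(5)+hi=8(72)=77
lo=0(5)+hi=7(68)=73
lo=0(5)+hi=6(58)=63
lo=0(5)+hi=5(48)=53
lo=0(5)+hi=4(30)=35
lo=1(13)+hi=4(30)=43
lo=1(13)+hi=3(27)=40

Yes: 13+27=40


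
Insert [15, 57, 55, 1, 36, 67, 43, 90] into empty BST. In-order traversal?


Insert 15: root
Insert 57: R from 15
Insert 55: R from 15 -> L from 57
Insert 1: L from 15
Insert 36: R from 15 -> L from 57 -> L from 55
Insert 67: R from 15 -> R from 57
Insert 43: R from 15 -> L from 57 -> L from 55 -> R from 36
Insert 90: R from 15 -> R from 57 -> R from 67

In-order: [1, 15, 36, 43, 55, 57, 67, 90]


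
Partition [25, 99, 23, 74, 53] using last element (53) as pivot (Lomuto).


Pivot: 53
  25 <= 53: advance i (no swap)
  23 <= 53: swap -> [25, 23, 99, 74, 53]
Place pivot at 2: [25, 23, 53, 74, 99]

Partitioned: [25, 23, 53, 74, 99]


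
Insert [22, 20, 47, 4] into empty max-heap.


Insert 22: [22]
Insert 20: [22, 20]
Insert 47: [47, 20, 22]
Insert 4: [47, 20, 22, 4]

Final heap: [47, 20, 22, 4]


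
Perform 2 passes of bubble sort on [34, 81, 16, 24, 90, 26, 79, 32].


Initial: [34, 81, 16, 24, 90, 26, 79, 32]
Pass 1: [34, 16, 24, 81, 26, 79, 32, 90] (5 swaps)
Pass 2: [16, 24, 34, 26, 79, 32, 81, 90] (5 swaps)

After 2 passes: [16, 24, 34, 26, 79, 32, 81, 90]


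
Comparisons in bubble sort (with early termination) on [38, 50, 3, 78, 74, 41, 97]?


Algorithm: bubble sort (with early termination)
Input: [38, 50, 3, 78, 74, 41, 97]
Sorted: [3, 38, 41, 50, 74, 78, 97]

18


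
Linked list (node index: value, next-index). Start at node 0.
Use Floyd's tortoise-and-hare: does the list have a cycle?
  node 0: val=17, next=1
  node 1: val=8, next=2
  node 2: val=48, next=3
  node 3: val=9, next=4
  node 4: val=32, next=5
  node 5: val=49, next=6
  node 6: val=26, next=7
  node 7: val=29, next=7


Floyd's tortoise (slow, +1) and hare (fast, +2):
  init: slow=0, fast=0
  step 1: slow=1, fast=2
  step 2: slow=2, fast=4
  step 3: slow=3, fast=6
  step 4: slow=4, fast=7
  step 5: slow=5, fast=7
  step 6: slow=6, fast=7
  step 7: slow=7, fast=7
  slow == fast at node 7: cycle detected

Cycle: yes


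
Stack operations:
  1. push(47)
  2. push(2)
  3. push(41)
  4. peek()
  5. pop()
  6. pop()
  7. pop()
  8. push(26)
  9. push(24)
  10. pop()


push(47) -> [47]
push(2) -> [47, 2]
push(41) -> [47, 2, 41]
peek()->41
pop()->41, [47, 2]
pop()->2, [47]
pop()->47, []
push(26) -> [26]
push(24) -> [26, 24]
pop()->24, [26]

Final stack: [26]


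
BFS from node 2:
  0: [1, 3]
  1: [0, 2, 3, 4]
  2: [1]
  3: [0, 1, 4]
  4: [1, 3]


Visit 2, enqueue [1]
Visit 1, enqueue [0, 3, 4]
Visit 0, enqueue []
Visit 3, enqueue []
Visit 4, enqueue []

BFS order: [2, 1, 0, 3, 4]


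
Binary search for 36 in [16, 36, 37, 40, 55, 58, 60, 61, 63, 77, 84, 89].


Step 1: lo=0, hi=11, mid=5, val=58
Step 2: lo=0, hi=4, mid=2, val=37
Step 3: lo=0, hi=1, mid=0, val=16
Step 4: lo=1, hi=1, mid=1, val=36

Found at index 1


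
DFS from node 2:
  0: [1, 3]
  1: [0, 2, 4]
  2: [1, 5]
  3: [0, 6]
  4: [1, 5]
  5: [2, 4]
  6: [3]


Visit 2, push [5, 1]
Visit 1, push [4, 0]
Visit 0, push [3]
Visit 3, push [6]
Visit 6, push []
Visit 4, push [5]
Visit 5, push []

DFS order: [2, 1, 0, 3, 6, 4, 5]


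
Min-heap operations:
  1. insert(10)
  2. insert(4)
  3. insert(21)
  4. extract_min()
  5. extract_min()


insert(10) -> [10]
insert(4) -> [4, 10]
insert(21) -> [4, 10, 21]
extract_min()->4, [10, 21]
extract_min()->10, [21]

Final heap: [21]


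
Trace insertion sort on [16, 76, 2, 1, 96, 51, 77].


Initial: [16, 76, 2, 1, 96, 51, 77]
Insert 76: [16, 76, 2, 1, 96, 51, 77]
Insert 2: [2, 16, 76, 1, 96, 51, 77]
Insert 1: [1, 2, 16, 76, 96, 51, 77]
Insert 96: [1, 2, 16, 76, 96, 51, 77]
Insert 51: [1, 2, 16, 51, 76, 96, 77]
Insert 77: [1, 2, 16, 51, 76, 77, 96]

Sorted: [1, 2, 16, 51, 76, 77, 96]


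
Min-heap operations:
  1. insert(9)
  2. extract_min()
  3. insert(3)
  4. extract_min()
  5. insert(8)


insert(9) -> [9]
extract_min()->9, []
insert(3) -> [3]
extract_min()->3, []
insert(8) -> [8]

Final heap: [8]


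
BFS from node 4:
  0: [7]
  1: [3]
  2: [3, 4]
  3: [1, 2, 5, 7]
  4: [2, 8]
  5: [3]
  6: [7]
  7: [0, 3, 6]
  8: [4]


Visit 4, enqueue [2, 8]
Visit 2, enqueue [3]
Visit 8, enqueue []
Visit 3, enqueue [1, 5, 7]
Visit 1, enqueue []
Visit 5, enqueue []
Visit 7, enqueue [0, 6]
Visit 0, enqueue []
Visit 6, enqueue []

BFS order: [4, 2, 8, 3, 1, 5, 7, 0, 6]


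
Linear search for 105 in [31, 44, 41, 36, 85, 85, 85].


i=0: 31!=105
i=1: 44!=105
i=2: 41!=105
i=3: 36!=105
i=4: 85!=105
i=5: 85!=105
i=6: 85!=105

Not found, 7 comps


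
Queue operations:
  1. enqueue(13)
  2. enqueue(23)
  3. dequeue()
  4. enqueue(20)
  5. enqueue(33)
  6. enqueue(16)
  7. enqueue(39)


enqueue(13) -> [13]
enqueue(23) -> [13, 23]
dequeue()->13, [23]
enqueue(20) -> [23, 20]
enqueue(33) -> [23, 20, 33]
enqueue(16) -> [23, 20, 33, 16]
enqueue(39) -> [23, 20, 33, 16, 39]

Final queue: [23, 20, 33, 16, 39]


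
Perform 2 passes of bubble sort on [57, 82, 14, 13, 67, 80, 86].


Initial: [57, 82, 14, 13, 67, 80, 86]
Pass 1: [57, 14, 13, 67, 80, 82, 86] (4 swaps)
Pass 2: [14, 13, 57, 67, 80, 82, 86] (2 swaps)

After 2 passes: [14, 13, 57, 67, 80, 82, 86]


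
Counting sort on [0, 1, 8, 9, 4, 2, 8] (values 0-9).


Input: [0, 1, 8, 9, 4, 2, 8]
Counts: [1, 1, 1, 0, 1, 0, 0, 0, 2, 1]

Sorted: [0, 1, 2, 4, 8, 8, 9]


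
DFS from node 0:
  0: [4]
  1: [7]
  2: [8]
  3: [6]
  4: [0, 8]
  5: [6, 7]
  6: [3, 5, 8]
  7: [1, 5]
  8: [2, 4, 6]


Visit 0, push [4]
Visit 4, push [8]
Visit 8, push [6, 2]
Visit 2, push []
Visit 6, push [5, 3]
Visit 3, push []
Visit 5, push [7]
Visit 7, push [1]
Visit 1, push []

DFS order: [0, 4, 8, 2, 6, 3, 5, 7, 1]


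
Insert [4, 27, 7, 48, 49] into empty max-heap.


Insert 4: [4]
Insert 27: [27, 4]
Insert 7: [27, 4, 7]
Insert 48: [48, 27, 7, 4]
Insert 49: [49, 48, 7, 4, 27]

Final heap: [49, 48, 7, 4, 27]


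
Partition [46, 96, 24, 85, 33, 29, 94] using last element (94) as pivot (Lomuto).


Pivot: 94
  46 <= 94: advance i (no swap)
  24 <= 94: swap -> [46, 24, 96, 85, 33, 29, 94]
  85 <= 94: swap -> [46, 24, 85, 96, 33, 29, 94]
  33 <= 94: swap -> [46, 24, 85, 33, 96, 29, 94]
  29 <= 94: swap -> [46, 24, 85, 33, 29, 96, 94]
Place pivot at 5: [46, 24, 85, 33, 29, 94, 96]

Partitioned: [46, 24, 85, 33, 29, 94, 96]


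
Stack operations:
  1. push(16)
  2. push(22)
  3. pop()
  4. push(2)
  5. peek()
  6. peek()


push(16) -> [16]
push(22) -> [16, 22]
pop()->22, [16]
push(2) -> [16, 2]
peek()->2
peek()->2

Final stack: [16, 2]


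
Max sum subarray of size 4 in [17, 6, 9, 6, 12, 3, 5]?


[0:4]: 38
[1:5]: 33
[2:6]: 30
[3:7]: 26

Max: 38 at [0:4]


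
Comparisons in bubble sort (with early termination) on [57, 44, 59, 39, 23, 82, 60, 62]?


Algorithm: bubble sort (with early termination)
Input: [57, 44, 59, 39, 23, 82, 60, 62]
Sorted: [23, 39, 44, 57, 59, 60, 62, 82]

25


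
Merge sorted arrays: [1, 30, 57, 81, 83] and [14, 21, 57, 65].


Take 1 from A
Take 14 from B
Take 21 from B
Take 30 from A
Take 57 from A
Take 57 from B
Take 65 from B

Merged: [1, 14, 21, 30, 57, 57, 65, 81, 83]


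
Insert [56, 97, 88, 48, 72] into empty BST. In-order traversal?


Insert 56: root
Insert 97: R from 56
Insert 88: R from 56 -> L from 97
Insert 48: L from 56
Insert 72: R from 56 -> L from 97 -> L from 88

In-order: [48, 56, 72, 88, 97]


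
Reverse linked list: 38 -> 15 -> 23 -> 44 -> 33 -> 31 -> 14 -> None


Step 1: curr=38, set curr.next=prev(None) | reversed so far: 38
Step 2: curr=15, set curr.next=prev(38) | reversed so far: 15 -> 38
Step 3: curr=23, set curr.next=prev(15) | reversed so far: 23 -> 15 -> 38
Step 4: curr=44, set curr.next=prev(23) | reversed so far: 44 -> 23 -> 15 -> 38
Step 5: curr=33, set curr.next=prev(44) | reversed so far: 33 -> 44 -> 23 -> 15 -> 38
Step 6: curr=31, set curr.next=prev(33) | reversed so far: 31 -> 33 -> 44 -> 23 -> 15 -> 38
Step 7: curr=14, set curr.next=prev(31) | reversed so far: 14 -> 31 -> 33 -> 44 -> 23 -> 15 -> 38

14 -> 31 -> 33 -> 44 -> 23 -> 15 -> 38 -> None


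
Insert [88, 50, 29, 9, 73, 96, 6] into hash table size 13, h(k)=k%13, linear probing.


Insert 88: h=10 -> slot 10
Insert 50: h=11 -> slot 11
Insert 29: h=3 -> slot 3
Insert 9: h=9 -> slot 9
Insert 73: h=8 -> slot 8
Insert 96: h=5 -> slot 5
Insert 6: h=6 -> slot 6

Table: [None, None, None, 29, None, 96, 6, None, 73, 9, 88, 50, None]
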